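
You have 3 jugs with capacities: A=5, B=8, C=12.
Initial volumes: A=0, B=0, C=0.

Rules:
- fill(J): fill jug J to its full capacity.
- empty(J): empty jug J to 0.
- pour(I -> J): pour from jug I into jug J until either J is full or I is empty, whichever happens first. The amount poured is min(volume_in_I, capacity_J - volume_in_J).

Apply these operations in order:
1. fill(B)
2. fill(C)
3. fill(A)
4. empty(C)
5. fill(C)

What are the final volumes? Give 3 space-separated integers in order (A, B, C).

Step 1: fill(B) -> (A=0 B=8 C=0)
Step 2: fill(C) -> (A=0 B=8 C=12)
Step 3: fill(A) -> (A=5 B=8 C=12)
Step 4: empty(C) -> (A=5 B=8 C=0)
Step 5: fill(C) -> (A=5 B=8 C=12)

Answer: 5 8 12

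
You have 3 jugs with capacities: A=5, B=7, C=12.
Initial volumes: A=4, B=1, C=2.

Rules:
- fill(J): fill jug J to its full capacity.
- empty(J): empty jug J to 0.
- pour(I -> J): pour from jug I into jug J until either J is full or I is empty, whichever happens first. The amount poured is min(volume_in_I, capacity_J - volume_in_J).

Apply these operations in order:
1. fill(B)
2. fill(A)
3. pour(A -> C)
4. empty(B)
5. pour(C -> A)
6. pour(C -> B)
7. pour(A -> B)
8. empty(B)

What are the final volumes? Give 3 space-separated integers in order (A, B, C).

Step 1: fill(B) -> (A=4 B=7 C=2)
Step 2: fill(A) -> (A=5 B=7 C=2)
Step 3: pour(A -> C) -> (A=0 B=7 C=7)
Step 4: empty(B) -> (A=0 B=0 C=7)
Step 5: pour(C -> A) -> (A=5 B=0 C=2)
Step 6: pour(C -> B) -> (A=5 B=2 C=0)
Step 7: pour(A -> B) -> (A=0 B=7 C=0)
Step 8: empty(B) -> (A=0 B=0 C=0)

Answer: 0 0 0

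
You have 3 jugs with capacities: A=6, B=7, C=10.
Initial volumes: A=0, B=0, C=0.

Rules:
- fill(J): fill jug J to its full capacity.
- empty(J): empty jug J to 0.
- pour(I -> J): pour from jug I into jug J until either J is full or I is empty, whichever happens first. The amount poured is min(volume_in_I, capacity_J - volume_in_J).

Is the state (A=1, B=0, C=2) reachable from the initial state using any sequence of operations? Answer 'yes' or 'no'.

Answer: yes

Derivation:
BFS from (A=0, B=0, C=0):
  1. fill(C) -> (A=0 B=0 C=10)
  2. pour(C -> B) -> (A=0 B=7 C=3)
  3. pour(B -> A) -> (A=6 B=1 C=3)
  4. pour(A -> C) -> (A=0 B=1 C=9)
  5. pour(B -> A) -> (A=1 B=0 C=9)
  6. pour(C -> B) -> (A=1 B=7 C=2)
  7. empty(B) -> (A=1 B=0 C=2)
Target reached → yes.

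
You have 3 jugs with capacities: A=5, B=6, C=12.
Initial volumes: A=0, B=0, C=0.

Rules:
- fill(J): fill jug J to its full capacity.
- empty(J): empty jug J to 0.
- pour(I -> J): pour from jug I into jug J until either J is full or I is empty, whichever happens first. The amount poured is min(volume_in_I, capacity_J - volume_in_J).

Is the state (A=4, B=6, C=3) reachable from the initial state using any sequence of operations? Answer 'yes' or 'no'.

Answer: yes

Derivation:
BFS from (A=0, B=0, C=0):
  1. fill(B) -> (A=0 B=6 C=0)
  2. fill(C) -> (A=0 B=6 C=12)
  3. pour(B -> A) -> (A=5 B=1 C=12)
  4. empty(A) -> (A=0 B=1 C=12)
  5. pour(B -> A) -> (A=1 B=0 C=12)
  6. pour(C -> A) -> (A=5 B=0 C=8)
  7. pour(A -> B) -> (A=0 B=5 C=8)
  8. pour(C -> A) -> (A=5 B=5 C=3)
  9. pour(A -> B) -> (A=4 B=6 C=3)
Target reached → yes.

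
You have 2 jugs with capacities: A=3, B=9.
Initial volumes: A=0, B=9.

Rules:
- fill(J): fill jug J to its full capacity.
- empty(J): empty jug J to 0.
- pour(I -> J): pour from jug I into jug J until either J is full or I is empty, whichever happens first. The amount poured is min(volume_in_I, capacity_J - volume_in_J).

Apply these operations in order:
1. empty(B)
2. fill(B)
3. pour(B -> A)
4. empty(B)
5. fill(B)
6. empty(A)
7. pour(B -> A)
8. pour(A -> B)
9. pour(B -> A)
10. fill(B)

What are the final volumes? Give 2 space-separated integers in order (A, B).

Step 1: empty(B) -> (A=0 B=0)
Step 2: fill(B) -> (A=0 B=9)
Step 3: pour(B -> A) -> (A=3 B=6)
Step 4: empty(B) -> (A=3 B=0)
Step 5: fill(B) -> (A=3 B=9)
Step 6: empty(A) -> (A=0 B=9)
Step 7: pour(B -> A) -> (A=3 B=6)
Step 8: pour(A -> B) -> (A=0 B=9)
Step 9: pour(B -> A) -> (A=3 B=6)
Step 10: fill(B) -> (A=3 B=9)

Answer: 3 9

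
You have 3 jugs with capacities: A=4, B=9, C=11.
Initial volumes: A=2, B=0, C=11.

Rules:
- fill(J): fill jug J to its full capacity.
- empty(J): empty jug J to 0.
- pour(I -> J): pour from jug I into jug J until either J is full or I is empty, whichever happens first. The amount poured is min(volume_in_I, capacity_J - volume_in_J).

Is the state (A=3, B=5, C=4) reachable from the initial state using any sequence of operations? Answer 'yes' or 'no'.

Answer: no

Derivation:
BFS explored all 360 reachable states.
Reachable set includes: (0,0,0), (0,0,1), (0,0,2), (0,0,3), (0,0,4), (0,0,5), (0,0,6), (0,0,7), (0,0,8), (0,0,9), (0,0,10), (0,0,11) ...
Target (A=3, B=5, C=4) not in reachable set → no.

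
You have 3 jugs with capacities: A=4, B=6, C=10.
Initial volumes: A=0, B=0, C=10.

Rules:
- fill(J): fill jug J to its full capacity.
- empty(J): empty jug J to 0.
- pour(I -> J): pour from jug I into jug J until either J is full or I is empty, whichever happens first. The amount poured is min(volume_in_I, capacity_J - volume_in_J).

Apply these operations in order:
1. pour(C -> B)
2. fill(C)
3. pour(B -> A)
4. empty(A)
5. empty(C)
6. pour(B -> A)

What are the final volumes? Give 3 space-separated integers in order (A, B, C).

Step 1: pour(C -> B) -> (A=0 B=6 C=4)
Step 2: fill(C) -> (A=0 B=6 C=10)
Step 3: pour(B -> A) -> (A=4 B=2 C=10)
Step 4: empty(A) -> (A=0 B=2 C=10)
Step 5: empty(C) -> (A=0 B=2 C=0)
Step 6: pour(B -> A) -> (A=2 B=0 C=0)

Answer: 2 0 0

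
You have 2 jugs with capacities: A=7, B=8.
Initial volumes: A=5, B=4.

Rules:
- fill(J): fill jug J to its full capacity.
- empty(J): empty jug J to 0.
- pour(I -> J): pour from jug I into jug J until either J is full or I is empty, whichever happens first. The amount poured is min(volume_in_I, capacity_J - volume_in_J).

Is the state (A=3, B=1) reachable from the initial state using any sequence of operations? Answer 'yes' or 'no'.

BFS explored all 31 reachable states.
Reachable set includes: (0,0), (0,1), (0,2), (0,3), (0,4), (0,5), (0,6), (0,7), (0,8), (1,0), (1,8), (2,0) ...
Target (A=3, B=1) not in reachable set → no.

Answer: no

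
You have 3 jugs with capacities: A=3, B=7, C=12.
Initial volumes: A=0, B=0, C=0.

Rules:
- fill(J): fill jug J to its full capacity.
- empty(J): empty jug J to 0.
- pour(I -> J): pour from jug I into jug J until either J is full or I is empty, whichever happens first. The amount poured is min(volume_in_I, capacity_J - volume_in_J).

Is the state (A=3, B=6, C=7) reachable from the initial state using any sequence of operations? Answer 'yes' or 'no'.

BFS from (A=0, B=0, C=0):
  1. fill(A) -> (A=3 B=0 C=0)
  2. fill(B) -> (A=3 B=7 C=0)
  3. pour(B -> C) -> (A=3 B=0 C=7)
  4. pour(A -> B) -> (A=0 B=3 C=7)
  5. fill(A) -> (A=3 B=3 C=7)
  6. pour(A -> B) -> (A=0 B=6 C=7)
  7. fill(A) -> (A=3 B=6 C=7)
Target reached → yes.

Answer: yes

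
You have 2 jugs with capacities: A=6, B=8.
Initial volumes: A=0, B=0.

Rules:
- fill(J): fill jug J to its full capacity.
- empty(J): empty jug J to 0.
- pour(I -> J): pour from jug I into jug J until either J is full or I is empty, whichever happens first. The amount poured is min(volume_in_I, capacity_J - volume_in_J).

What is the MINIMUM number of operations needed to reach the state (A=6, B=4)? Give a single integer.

BFS from (A=0, B=0). One shortest path:
  1. fill(B) -> (A=0 B=8)
  2. pour(B -> A) -> (A=6 B=2)
  3. empty(A) -> (A=0 B=2)
  4. pour(B -> A) -> (A=2 B=0)
  5. fill(B) -> (A=2 B=8)
  6. pour(B -> A) -> (A=6 B=4)
Reached target in 6 moves.

Answer: 6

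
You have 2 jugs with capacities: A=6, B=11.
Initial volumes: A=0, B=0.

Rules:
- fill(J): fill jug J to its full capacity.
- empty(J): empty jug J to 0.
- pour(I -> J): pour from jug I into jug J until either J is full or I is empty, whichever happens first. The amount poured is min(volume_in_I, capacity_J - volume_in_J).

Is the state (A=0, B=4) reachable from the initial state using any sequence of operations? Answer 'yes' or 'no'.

Answer: yes

Derivation:
BFS from (A=0, B=0):
  1. fill(B) -> (A=0 B=11)
  2. pour(B -> A) -> (A=6 B=5)
  3. empty(A) -> (A=0 B=5)
  4. pour(B -> A) -> (A=5 B=0)
  5. fill(B) -> (A=5 B=11)
  6. pour(B -> A) -> (A=6 B=10)
  7. empty(A) -> (A=0 B=10)
  8. pour(B -> A) -> (A=6 B=4)
  9. empty(A) -> (A=0 B=4)
Target reached → yes.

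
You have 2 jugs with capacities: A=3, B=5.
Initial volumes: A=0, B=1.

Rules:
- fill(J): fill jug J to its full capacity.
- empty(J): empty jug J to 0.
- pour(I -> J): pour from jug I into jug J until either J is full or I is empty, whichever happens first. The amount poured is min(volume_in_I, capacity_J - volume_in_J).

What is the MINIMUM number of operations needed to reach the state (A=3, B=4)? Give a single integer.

BFS from (A=0, B=1). One shortest path:
  1. fill(A) -> (A=3 B=1)
  2. pour(A -> B) -> (A=0 B=4)
  3. fill(A) -> (A=3 B=4)
Reached target in 3 moves.

Answer: 3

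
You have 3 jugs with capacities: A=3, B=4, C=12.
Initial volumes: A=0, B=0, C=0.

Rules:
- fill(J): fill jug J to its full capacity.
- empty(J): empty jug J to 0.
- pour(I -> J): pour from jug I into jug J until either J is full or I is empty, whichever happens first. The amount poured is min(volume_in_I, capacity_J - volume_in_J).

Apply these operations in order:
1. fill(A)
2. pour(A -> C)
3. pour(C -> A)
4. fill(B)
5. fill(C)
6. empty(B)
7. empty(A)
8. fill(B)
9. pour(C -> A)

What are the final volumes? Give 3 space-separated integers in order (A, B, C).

Step 1: fill(A) -> (A=3 B=0 C=0)
Step 2: pour(A -> C) -> (A=0 B=0 C=3)
Step 3: pour(C -> A) -> (A=3 B=0 C=0)
Step 4: fill(B) -> (A=3 B=4 C=0)
Step 5: fill(C) -> (A=3 B=4 C=12)
Step 6: empty(B) -> (A=3 B=0 C=12)
Step 7: empty(A) -> (A=0 B=0 C=12)
Step 8: fill(B) -> (A=0 B=4 C=12)
Step 9: pour(C -> A) -> (A=3 B=4 C=9)

Answer: 3 4 9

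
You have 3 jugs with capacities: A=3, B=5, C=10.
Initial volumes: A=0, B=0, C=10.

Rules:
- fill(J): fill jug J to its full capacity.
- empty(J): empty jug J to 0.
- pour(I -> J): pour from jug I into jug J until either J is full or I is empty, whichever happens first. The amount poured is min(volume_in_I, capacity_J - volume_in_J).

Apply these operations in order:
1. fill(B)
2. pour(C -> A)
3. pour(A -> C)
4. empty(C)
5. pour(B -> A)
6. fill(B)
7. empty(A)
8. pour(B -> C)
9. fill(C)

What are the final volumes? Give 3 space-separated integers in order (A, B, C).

Step 1: fill(B) -> (A=0 B=5 C=10)
Step 2: pour(C -> A) -> (A=3 B=5 C=7)
Step 3: pour(A -> C) -> (A=0 B=5 C=10)
Step 4: empty(C) -> (A=0 B=5 C=0)
Step 5: pour(B -> A) -> (A=3 B=2 C=0)
Step 6: fill(B) -> (A=3 B=5 C=0)
Step 7: empty(A) -> (A=0 B=5 C=0)
Step 8: pour(B -> C) -> (A=0 B=0 C=5)
Step 9: fill(C) -> (A=0 B=0 C=10)

Answer: 0 0 10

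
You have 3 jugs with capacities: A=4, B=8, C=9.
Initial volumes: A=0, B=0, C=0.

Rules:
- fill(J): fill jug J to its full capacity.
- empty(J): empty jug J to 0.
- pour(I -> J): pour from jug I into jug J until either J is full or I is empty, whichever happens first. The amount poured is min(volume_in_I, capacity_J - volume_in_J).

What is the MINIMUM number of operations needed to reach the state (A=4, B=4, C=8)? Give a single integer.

Answer: 4

Derivation:
BFS from (A=0, B=0, C=0). One shortest path:
  1. fill(B) -> (A=0 B=8 C=0)
  2. pour(B -> C) -> (A=0 B=0 C=8)
  3. fill(B) -> (A=0 B=8 C=8)
  4. pour(B -> A) -> (A=4 B=4 C=8)
Reached target in 4 moves.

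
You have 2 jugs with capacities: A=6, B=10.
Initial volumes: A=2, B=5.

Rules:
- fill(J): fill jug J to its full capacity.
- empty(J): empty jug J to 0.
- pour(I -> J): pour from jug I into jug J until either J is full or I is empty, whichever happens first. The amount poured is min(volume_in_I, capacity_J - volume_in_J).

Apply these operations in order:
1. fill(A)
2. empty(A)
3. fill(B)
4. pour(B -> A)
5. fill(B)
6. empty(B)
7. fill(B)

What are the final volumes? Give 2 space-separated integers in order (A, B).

Step 1: fill(A) -> (A=6 B=5)
Step 2: empty(A) -> (A=0 B=5)
Step 3: fill(B) -> (A=0 B=10)
Step 4: pour(B -> A) -> (A=6 B=4)
Step 5: fill(B) -> (A=6 B=10)
Step 6: empty(B) -> (A=6 B=0)
Step 7: fill(B) -> (A=6 B=10)

Answer: 6 10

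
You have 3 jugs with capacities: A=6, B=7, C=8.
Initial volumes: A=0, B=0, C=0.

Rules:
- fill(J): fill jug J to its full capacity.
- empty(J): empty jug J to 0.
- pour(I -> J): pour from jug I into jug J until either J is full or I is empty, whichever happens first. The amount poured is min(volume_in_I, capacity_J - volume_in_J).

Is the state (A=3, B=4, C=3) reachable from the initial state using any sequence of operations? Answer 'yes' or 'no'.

BFS explored all 294 reachable states.
Reachable set includes: (0,0,0), (0,0,1), (0,0,2), (0,0,3), (0,0,4), (0,0,5), (0,0,6), (0,0,7), (0,0,8), (0,1,0), (0,1,1), (0,1,2) ...
Target (A=3, B=4, C=3) not in reachable set → no.

Answer: no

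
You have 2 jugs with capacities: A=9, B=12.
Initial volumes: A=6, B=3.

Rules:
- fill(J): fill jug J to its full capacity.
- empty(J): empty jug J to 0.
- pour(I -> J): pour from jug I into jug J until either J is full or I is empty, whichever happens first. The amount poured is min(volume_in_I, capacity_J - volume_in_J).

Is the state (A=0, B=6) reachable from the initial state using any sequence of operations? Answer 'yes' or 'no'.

Answer: yes

Derivation:
BFS from (A=6, B=3):
  1. empty(B) -> (A=6 B=0)
  2. pour(A -> B) -> (A=0 B=6)
Target reached → yes.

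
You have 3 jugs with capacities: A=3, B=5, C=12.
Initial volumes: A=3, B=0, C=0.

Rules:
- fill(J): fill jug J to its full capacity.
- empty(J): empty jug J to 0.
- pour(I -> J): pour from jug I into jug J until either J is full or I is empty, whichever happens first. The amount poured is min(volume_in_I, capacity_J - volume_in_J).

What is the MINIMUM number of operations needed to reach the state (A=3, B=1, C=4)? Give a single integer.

Answer: 8

Derivation:
BFS from (A=3, B=0, C=0). One shortest path:
  1. fill(B) -> (A=3 B=5 C=0)
  2. pour(B -> C) -> (A=3 B=0 C=5)
  3. pour(A -> B) -> (A=0 B=3 C=5)
  4. pour(C -> A) -> (A=3 B=3 C=2)
  5. pour(A -> B) -> (A=1 B=5 C=2)
  6. pour(B -> C) -> (A=1 B=0 C=7)
  7. pour(A -> B) -> (A=0 B=1 C=7)
  8. pour(C -> A) -> (A=3 B=1 C=4)
Reached target in 8 moves.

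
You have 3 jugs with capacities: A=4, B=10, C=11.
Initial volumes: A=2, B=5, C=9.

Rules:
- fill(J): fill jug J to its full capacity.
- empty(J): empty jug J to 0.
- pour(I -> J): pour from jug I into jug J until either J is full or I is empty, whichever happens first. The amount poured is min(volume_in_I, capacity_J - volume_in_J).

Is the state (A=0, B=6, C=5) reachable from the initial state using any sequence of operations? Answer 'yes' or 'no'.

Answer: yes

Derivation:
BFS from (A=2, B=5, C=9):
  1. empty(B) -> (A=2 B=0 C=9)
  2. pour(A -> B) -> (A=0 B=2 C=9)
  3. pour(C -> A) -> (A=4 B=2 C=5)
  4. pour(A -> B) -> (A=0 B=6 C=5)
Target reached → yes.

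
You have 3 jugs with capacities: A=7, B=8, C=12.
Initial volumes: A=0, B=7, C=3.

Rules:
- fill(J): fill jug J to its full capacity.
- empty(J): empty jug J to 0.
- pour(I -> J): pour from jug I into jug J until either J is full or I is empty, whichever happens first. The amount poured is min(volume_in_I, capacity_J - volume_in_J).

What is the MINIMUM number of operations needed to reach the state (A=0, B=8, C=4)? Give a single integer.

Answer: 3

Derivation:
BFS from (A=0, B=7, C=3). One shortest path:
  1. empty(B) -> (A=0 B=0 C=3)
  2. fill(C) -> (A=0 B=0 C=12)
  3. pour(C -> B) -> (A=0 B=8 C=4)
Reached target in 3 moves.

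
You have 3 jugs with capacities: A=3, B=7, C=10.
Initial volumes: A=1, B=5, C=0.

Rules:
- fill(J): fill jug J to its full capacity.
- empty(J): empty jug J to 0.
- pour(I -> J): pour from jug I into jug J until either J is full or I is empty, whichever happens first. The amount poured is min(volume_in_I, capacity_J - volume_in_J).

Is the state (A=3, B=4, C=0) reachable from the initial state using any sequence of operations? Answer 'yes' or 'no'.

Answer: yes

Derivation:
BFS from (A=1, B=5, C=0):
  1. empty(A) -> (A=0 B=5 C=0)
  2. fill(B) -> (A=0 B=7 C=0)
  3. pour(B -> A) -> (A=3 B=4 C=0)
Target reached → yes.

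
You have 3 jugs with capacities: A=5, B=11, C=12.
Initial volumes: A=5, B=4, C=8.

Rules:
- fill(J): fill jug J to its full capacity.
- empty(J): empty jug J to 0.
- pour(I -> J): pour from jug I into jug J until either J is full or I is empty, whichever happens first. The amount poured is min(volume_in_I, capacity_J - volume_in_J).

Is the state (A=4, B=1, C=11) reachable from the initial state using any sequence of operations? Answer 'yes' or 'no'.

Answer: no

Derivation:
BFS explored all 496 reachable states.
Reachable set includes: (0,0,0), (0,0,1), (0,0,2), (0,0,3), (0,0,4), (0,0,5), (0,0,6), (0,0,7), (0,0,8), (0,0,9), (0,0,10), (0,0,11) ...
Target (A=4, B=1, C=11) not in reachable set → no.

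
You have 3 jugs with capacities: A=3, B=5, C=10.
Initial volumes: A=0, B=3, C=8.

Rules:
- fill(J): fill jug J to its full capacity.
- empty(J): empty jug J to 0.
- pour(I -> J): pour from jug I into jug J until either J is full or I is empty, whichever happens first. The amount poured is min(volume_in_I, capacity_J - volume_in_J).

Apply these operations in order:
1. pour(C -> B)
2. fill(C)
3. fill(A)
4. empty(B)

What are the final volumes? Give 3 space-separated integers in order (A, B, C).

Answer: 3 0 10

Derivation:
Step 1: pour(C -> B) -> (A=0 B=5 C=6)
Step 2: fill(C) -> (A=0 B=5 C=10)
Step 3: fill(A) -> (A=3 B=5 C=10)
Step 4: empty(B) -> (A=3 B=0 C=10)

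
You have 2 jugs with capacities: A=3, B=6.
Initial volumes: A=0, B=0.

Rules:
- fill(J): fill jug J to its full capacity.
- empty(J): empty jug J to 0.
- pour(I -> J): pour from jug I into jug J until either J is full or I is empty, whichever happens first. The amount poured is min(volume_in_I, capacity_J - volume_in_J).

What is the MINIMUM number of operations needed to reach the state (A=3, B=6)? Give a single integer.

Answer: 2

Derivation:
BFS from (A=0, B=0). One shortest path:
  1. fill(A) -> (A=3 B=0)
  2. fill(B) -> (A=3 B=6)
Reached target in 2 moves.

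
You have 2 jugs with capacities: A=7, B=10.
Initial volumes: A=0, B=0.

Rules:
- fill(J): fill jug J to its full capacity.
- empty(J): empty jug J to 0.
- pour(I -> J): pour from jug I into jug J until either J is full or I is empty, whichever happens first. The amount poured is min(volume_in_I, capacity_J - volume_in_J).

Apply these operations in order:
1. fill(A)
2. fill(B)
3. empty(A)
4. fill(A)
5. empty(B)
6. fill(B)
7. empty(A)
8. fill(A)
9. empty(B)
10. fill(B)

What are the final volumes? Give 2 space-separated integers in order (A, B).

Step 1: fill(A) -> (A=7 B=0)
Step 2: fill(B) -> (A=7 B=10)
Step 3: empty(A) -> (A=0 B=10)
Step 4: fill(A) -> (A=7 B=10)
Step 5: empty(B) -> (A=7 B=0)
Step 6: fill(B) -> (A=7 B=10)
Step 7: empty(A) -> (A=0 B=10)
Step 8: fill(A) -> (A=7 B=10)
Step 9: empty(B) -> (A=7 B=0)
Step 10: fill(B) -> (A=7 B=10)

Answer: 7 10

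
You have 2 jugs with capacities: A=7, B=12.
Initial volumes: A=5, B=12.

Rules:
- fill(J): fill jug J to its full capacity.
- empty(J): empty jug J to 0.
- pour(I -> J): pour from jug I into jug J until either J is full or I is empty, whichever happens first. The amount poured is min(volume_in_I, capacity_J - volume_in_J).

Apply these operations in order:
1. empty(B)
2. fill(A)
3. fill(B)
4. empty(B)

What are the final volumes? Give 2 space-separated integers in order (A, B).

Step 1: empty(B) -> (A=5 B=0)
Step 2: fill(A) -> (A=7 B=0)
Step 3: fill(B) -> (A=7 B=12)
Step 4: empty(B) -> (A=7 B=0)

Answer: 7 0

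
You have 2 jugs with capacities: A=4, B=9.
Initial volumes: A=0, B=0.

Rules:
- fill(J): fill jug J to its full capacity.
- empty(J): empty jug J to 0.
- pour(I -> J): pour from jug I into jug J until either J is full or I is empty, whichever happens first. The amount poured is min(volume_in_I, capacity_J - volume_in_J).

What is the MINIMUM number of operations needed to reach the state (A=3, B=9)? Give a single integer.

Answer: 6

Derivation:
BFS from (A=0, B=0). One shortest path:
  1. fill(A) -> (A=4 B=0)
  2. pour(A -> B) -> (A=0 B=4)
  3. fill(A) -> (A=4 B=4)
  4. pour(A -> B) -> (A=0 B=8)
  5. fill(A) -> (A=4 B=8)
  6. pour(A -> B) -> (A=3 B=9)
Reached target in 6 moves.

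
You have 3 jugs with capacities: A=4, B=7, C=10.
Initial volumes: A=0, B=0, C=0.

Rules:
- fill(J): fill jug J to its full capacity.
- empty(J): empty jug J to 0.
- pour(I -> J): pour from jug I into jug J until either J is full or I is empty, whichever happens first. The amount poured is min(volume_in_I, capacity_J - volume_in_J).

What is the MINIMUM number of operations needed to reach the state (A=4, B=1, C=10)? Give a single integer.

BFS from (A=0, B=0, C=0). One shortest path:
  1. fill(A) -> (A=4 B=0 C=0)
  2. fill(B) -> (A=4 B=7 C=0)
  3. pour(A -> C) -> (A=0 B=7 C=4)
  4. fill(A) -> (A=4 B=7 C=4)
  5. pour(B -> C) -> (A=4 B=1 C=10)
Reached target in 5 moves.

Answer: 5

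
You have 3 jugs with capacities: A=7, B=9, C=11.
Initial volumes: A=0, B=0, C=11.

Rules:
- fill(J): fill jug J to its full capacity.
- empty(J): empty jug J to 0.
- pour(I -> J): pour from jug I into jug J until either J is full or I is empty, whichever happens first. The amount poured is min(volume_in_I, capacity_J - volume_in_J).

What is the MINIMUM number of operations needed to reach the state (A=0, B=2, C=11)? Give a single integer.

BFS from (A=0, B=0, C=11). One shortest path:
  1. fill(B) -> (A=0 B=9 C=11)
  2. pour(B -> A) -> (A=7 B=2 C=11)
  3. empty(A) -> (A=0 B=2 C=11)
Reached target in 3 moves.

Answer: 3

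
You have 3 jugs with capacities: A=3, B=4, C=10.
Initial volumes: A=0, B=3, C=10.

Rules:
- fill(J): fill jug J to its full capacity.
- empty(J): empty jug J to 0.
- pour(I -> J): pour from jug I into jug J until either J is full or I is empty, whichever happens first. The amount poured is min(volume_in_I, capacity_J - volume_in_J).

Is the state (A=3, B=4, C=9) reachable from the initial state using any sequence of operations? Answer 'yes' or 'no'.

BFS from (A=0, B=3, C=10):
  1. fill(A) -> (A=3 B=3 C=10)
  2. pour(C -> B) -> (A=3 B=4 C=9)
Target reached → yes.

Answer: yes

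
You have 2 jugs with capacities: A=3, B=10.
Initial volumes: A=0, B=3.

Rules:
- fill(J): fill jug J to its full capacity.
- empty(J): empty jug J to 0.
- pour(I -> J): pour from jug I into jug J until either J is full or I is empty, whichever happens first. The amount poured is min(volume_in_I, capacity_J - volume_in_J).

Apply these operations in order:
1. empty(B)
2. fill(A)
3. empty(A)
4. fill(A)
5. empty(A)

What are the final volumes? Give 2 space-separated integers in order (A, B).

Step 1: empty(B) -> (A=0 B=0)
Step 2: fill(A) -> (A=3 B=0)
Step 3: empty(A) -> (A=0 B=0)
Step 4: fill(A) -> (A=3 B=0)
Step 5: empty(A) -> (A=0 B=0)

Answer: 0 0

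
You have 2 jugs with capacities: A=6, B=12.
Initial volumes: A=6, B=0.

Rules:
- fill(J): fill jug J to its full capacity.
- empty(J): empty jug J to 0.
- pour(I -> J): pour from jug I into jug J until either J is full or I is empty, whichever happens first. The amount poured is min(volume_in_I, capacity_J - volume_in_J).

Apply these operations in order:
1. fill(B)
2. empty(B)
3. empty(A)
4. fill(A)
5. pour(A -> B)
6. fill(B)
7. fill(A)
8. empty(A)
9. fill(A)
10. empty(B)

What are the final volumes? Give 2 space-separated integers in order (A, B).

Step 1: fill(B) -> (A=6 B=12)
Step 2: empty(B) -> (A=6 B=0)
Step 3: empty(A) -> (A=0 B=0)
Step 4: fill(A) -> (A=6 B=0)
Step 5: pour(A -> B) -> (A=0 B=6)
Step 6: fill(B) -> (A=0 B=12)
Step 7: fill(A) -> (A=6 B=12)
Step 8: empty(A) -> (A=0 B=12)
Step 9: fill(A) -> (A=6 B=12)
Step 10: empty(B) -> (A=6 B=0)

Answer: 6 0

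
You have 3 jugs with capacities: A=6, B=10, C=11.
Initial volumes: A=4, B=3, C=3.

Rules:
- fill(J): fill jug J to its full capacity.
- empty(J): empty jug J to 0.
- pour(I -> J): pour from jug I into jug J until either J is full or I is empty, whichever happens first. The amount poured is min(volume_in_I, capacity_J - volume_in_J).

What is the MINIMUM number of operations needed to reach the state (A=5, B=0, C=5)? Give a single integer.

BFS from (A=4, B=3, C=3). One shortest path:
  1. fill(A) -> (A=6 B=3 C=3)
  2. fill(C) -> (A=6 B=3 C=11)
  3. pour(A -> B) -> (A=0 B=9 C=11)
  4. pour(C -> A) -> (A=6 B=9 C=5)
  5. pour(A -> B) -> (A=5 B=10 C=5)
  6. empty(B) -> (A=5 B=0 C=5)
Reached target in 6 moves.

Answer: 6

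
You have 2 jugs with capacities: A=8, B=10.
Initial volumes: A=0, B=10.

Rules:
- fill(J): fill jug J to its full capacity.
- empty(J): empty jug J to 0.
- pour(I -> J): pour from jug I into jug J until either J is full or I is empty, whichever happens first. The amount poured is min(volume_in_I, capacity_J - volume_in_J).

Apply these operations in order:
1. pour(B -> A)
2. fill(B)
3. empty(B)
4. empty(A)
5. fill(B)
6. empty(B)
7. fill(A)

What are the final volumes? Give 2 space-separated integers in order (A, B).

Step 1: pour(B -> A) -> (A=8 B=2)
Step 2: fill(B) -> (A=8 B=10)
Step 3: empty(B) -> (A=8 B=0)
Step 4: empty(A) -> (A=0 B=0)
Step 5: fill(B) -> (A=0 B=10)
Step 6: empty(B) -> (A=0 B=0)
Step 7: fill(A) -> (A=8 B=0)

Answer: 8 0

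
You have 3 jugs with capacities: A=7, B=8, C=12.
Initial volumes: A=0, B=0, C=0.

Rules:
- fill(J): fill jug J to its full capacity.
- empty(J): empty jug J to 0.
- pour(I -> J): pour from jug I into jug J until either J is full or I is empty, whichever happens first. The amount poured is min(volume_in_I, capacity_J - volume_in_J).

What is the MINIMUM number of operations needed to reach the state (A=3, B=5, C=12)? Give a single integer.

BFS from (A=0, B=0, C=0). One shortest path:
  1. fill(C) -> (A=0 B=0 C=12)
  2. pour(C -> B) -> (A=0 B=8 C=4)
  3. pour(C -> A) -> (A=4 B=8 C=0)
  4. pour(B -> C) -> (A=4 B=0 C=8)
  5. fill(B) -> (A=4 B=8 C=8)
  6. pour(B -> A) -> (A=7 B=5 C=8)
  7. pour(A -> C) -> (A=3 B=5 C=12)
Reached target in 7 moves.

Answer: 7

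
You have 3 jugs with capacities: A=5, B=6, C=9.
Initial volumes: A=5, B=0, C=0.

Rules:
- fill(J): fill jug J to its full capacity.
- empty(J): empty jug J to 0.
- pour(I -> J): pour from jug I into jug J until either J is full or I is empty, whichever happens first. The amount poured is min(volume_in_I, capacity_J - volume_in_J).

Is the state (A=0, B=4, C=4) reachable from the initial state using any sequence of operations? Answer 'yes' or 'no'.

Answer: yes

Derivation:
BFS from (A=5, B=0, C=0):
  1. fill(C) -> (A=5 B=0 C=9)
  2. pour(A -> B) -> (A=0 B=5 C=9)
  3. pour(C -> A) -> (A=5 B=5 C=4)
  4. pour(A -> B) -> (A=4 B=6 C=4)
  5. empty(B) -> (A=4 B=0 C=4)
  6. pour(A -> B) -> (A=0 B=4 C=4)
Target reached → yes.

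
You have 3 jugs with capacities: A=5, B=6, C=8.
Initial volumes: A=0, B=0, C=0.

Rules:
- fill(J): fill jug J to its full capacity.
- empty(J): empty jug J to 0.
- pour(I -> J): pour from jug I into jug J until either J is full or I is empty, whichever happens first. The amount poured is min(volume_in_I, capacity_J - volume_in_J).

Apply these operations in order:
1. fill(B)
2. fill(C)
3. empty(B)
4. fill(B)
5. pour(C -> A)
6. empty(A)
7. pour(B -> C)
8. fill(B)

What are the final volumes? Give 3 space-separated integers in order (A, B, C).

Step 1: fill(B) -> (A=0 B=6 C=0)
Step 2: fill(C) -> (A=0 B=6 C=8)
Step 3: empty(B) -> (A=0 B=0 C=8)
Step 4: fill(B) -> (A=0 B=6 C=8)
Step 5: pour(C -> A) -> (A=5 B=6 C=3)
Step 6: empty(A) -> (A=0 B=6 C=3)
Step 7: pour(B -> C) -> (A=0 B=1 C=8)
Step 8: fill(B) -> (A=0 B=6 C=8)

Answer: 0 6 8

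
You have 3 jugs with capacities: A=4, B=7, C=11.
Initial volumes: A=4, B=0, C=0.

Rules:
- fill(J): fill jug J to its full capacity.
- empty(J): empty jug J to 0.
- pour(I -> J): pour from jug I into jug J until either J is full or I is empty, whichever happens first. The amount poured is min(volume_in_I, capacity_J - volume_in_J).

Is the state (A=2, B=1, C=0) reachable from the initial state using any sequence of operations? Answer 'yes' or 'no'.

BFS from (A=4, B=0, C=0):
  1. fill(B) -> (A=4 B=7 C=0)
  2. pour(A -> C) -> (A=0 B=7 C=4)
  3. pour(B -> A) -> (A=4 B=3 C=4)
  4. pour(A -> C) -> (A=0 B=3 C=8)
  5. pour(B -> A) -> (A=3 B=0 C=8)
  6. pour(C -> B) -> (A=3 B=7 C=1)
  7. pour(B -> A) -> (A=4 B=6 C=1)
  8. empty(A) -> (A=0 B=6 C=1)
  9. pour(B -> A) -> (A=4 B=2 C=1)
  10. empty(A) -> (A=0 B=2 C=1)
  11. pour(B -> A) -> (A=2 B=0 C=1)
  12. pour(C -> B) -> (A=2 B=1 C=0)
Target reached → yes.

Answer: yes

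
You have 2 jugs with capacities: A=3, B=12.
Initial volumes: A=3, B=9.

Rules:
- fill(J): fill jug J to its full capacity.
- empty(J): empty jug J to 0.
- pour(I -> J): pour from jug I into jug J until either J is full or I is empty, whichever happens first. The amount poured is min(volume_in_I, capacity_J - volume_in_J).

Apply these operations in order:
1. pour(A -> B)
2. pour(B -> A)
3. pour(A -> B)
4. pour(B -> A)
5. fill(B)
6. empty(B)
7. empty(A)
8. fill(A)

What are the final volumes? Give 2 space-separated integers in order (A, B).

Answer: 3 0

Derivation:
Step 1: pour(A -> B) -> (A=0 B=12)
Step 2: pour(B -> A) -> (A=3 B=9)
Step 3: pour(A -> B) -> (A=0 B=12)
Step 4: pour(B -> A) -> (A=3 B=9)
Step 5: fill(B) -> (A=3 B=12)
Step 6: empty(B) -> (A=3 B=0)
Step 7: empty(A) -> (A=0 B=0)
Step 8: fill(A) -> (A=3 B=0)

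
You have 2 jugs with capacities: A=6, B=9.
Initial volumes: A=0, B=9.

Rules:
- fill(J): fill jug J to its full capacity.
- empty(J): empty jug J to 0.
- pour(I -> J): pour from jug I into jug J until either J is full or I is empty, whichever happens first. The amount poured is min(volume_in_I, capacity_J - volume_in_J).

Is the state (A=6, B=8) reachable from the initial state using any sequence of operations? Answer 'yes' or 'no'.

BFS explored all 10 reachable states.
Reachable set includes: (0,0), (0,3), (0,6), (0,9), (3,0), (3,9), (6,0), (6,3), (6,6), (6,9)
Target (A=6, B=8) not in reachable set → no.

Answer: no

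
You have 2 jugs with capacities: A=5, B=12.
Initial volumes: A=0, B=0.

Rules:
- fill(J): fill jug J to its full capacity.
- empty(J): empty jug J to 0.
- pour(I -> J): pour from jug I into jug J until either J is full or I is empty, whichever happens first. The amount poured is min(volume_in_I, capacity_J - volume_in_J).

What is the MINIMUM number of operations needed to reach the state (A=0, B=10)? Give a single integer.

BFS from (A=0, B=0). One shortest path:
  1. fill(A) -> (A=5 B=0)
  2. pour(A -> B) -> (A=0 B=5)
  3. fill(A) -> (A=5 B=5)
  4. pour(A -> B) -> (A=0 B=10)
Reached target in 4 moves.

Answer: 4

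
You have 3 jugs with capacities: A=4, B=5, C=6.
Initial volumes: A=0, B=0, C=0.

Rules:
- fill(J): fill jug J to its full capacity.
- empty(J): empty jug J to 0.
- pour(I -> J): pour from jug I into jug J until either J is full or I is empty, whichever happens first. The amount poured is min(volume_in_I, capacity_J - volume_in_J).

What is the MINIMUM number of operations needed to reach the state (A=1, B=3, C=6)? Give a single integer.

Answer: 6

Derivation:
BFS from (A=0, B=0, C=0). One shortest path:
  1. fill(B) -> (A=0 B=5 C=0)
  2. pour(B -> A) -> (A=4 B=1 C=0)
  3. pour(A -> C) -> (A=0 B=1 C=4)
  4. pour(B -> A) -> (A=1 B=0 C=4)
  5. fill(B) -> (A=1 B=5 C=4)
  6. pour(B -> C) -> (A=1 B=3 C=6)
Reached target in 6 moves.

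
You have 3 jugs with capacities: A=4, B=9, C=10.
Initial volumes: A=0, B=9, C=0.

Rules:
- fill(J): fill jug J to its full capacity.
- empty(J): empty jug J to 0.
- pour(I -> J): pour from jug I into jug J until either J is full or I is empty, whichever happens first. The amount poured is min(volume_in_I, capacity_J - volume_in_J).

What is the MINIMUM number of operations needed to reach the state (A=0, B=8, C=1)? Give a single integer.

Answer: 5

Derivation:
BFS from (A=0, B=9, C=0). One shortest path:
  1. pour(B -> A) -> (A=4 B=5 C=0)
  2. pour(B -> C) -> (A=4 B=0 C=5)
  3. pour(A -> B) -> (A=0 B=4 C=5)
  4. pour(C -> A) -> (A=4 B=4 C=1)
  5. pour(A -> B) -> (A=0 B=8 C=1)
Reached target in 5 moves.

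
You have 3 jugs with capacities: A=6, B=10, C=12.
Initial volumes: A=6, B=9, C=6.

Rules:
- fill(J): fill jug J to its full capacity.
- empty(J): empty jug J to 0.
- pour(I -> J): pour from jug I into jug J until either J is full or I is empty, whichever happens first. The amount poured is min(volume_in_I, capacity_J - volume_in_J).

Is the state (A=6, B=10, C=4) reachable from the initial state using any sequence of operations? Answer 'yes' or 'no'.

Answer: yes

Derivation:
BFS from (A=6, B=9, C=6):
  1. fill(B) -> (A=6 B=10 C=6)
  2. pour(B -> C) -> (A=6 B=4 C=12)
  3. empty(C) -> (A=6 B=4 C=0)
  4. pour(B -> C) -> (A=6 B=0 C=4)
  5. fill(B) -> (A=6 B=10 C=4)
Target reached → yes.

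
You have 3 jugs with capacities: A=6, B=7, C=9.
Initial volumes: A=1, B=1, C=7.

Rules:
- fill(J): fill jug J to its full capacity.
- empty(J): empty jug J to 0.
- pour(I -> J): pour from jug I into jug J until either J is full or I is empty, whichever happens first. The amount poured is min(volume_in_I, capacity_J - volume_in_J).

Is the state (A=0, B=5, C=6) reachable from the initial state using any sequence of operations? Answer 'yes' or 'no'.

BFS from (A=1, B=1, C=7):
  1. fill(C) -> (A=1 B=1 C=9)
  2. pour(C -> A) -> (A=6 B=1 C=4)
  3. pour(C -> B) -> (A=6 B=5 C=0)
  4. pour(A -> C) -> (A=0 B=5 C=6)
Target reached → yes.

Answer: yes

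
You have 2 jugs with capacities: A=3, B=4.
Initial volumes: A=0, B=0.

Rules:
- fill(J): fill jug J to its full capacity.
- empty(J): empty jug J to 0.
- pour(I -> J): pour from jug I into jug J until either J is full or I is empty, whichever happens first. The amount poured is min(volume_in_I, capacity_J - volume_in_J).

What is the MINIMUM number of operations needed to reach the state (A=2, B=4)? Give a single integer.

Answer: 4

Derivation:
BFS from (A=0, B=0). One shortest path:
  1. fill(A) -> (A=3 B=0)
  2. pour(A -> B) -> (A=0 B=3)
  3. fill(A) -> (A=3 B=3)
  4. pour(A -> B) -> (A=2 B=4)
Reached target in 4 moves.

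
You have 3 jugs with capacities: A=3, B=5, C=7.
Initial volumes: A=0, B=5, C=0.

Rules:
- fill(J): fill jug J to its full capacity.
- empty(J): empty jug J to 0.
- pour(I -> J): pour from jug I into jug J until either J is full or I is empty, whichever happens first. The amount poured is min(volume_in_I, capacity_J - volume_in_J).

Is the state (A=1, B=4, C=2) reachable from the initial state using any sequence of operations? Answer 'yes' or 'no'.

BFS explored all 144 reachable states.
Reachable set includes: (0,0,0), (0,0,1), (0,0,2), (0,0,3), (0,0,4), (0,0,5), (0,0,6), (0,0,7), (0,1,0), (0,1,1), (0,1,2), (0,1,3) ...
Target (A=1, B=4, C=2) not in reachable set → no.

Answer: no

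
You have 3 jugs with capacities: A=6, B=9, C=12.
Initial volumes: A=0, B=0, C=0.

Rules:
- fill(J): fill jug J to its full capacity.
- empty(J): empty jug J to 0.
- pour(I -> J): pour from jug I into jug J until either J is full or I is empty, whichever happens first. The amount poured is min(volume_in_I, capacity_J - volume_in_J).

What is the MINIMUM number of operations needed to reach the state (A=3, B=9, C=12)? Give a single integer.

Answer: 4

Derivation:
BFS from (A=0, B=0, C=0). One shortest path:
  1. fill(C) -> (A=0 B=0 C=12)
  2. pour(C -> B) -> (A=0 B=9 C=3)
  3. pour(C -> A) -> (A=3 B=9 C=0)
  4. fill(C) -> (A=3 B=9 C=12)
Reached target in 4 moves.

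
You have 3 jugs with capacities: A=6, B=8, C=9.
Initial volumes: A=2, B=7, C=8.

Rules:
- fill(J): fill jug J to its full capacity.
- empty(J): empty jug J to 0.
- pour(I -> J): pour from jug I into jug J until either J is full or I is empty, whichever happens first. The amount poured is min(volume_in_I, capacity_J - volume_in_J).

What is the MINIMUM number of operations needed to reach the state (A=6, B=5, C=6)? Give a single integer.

Answer: 6

Derivation:
BFS from (A=2, B=7, C=8). One shortest path:
  1. empty(B) -> (A=2 B=0 C=8)
  2. fill(C) -> (A=2 B=0 C=9)
  3. pour(C -> A) -> (A=6 B=0 C=5)
  4. pour(C -> B) -> (A=6 B=5 C=0)
  5. pour(A -> C) -> (A=0 B=5 C=6)
  6. fill(A) -> (A=6 B=5 C=6)
Reached target in 6 moves.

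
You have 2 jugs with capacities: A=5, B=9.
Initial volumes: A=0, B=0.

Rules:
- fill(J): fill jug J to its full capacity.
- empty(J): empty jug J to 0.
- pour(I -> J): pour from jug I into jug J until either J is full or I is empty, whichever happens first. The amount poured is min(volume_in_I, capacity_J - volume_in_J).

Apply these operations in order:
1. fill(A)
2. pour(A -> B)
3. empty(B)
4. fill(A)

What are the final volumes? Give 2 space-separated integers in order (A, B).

Answer: 5 0

Derivation:
Step 1: fill(A) -> (A=5 B=0)
Step 2: pour(A -> B) -> (A=0 B=5)
Step 3: empty(B) -> (A=0 B=0)
Step 4: fill(A) -> (A=5 B=0)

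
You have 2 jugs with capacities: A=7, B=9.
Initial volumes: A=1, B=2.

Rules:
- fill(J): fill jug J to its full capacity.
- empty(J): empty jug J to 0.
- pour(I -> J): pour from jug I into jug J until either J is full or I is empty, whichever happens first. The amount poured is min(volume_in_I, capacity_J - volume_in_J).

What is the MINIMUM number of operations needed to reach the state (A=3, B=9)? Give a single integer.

BFS from (A=1, B=2). One shortest path:
  1. pour(B -> A) -> (A=3 B=0)
  2. fill(B) -> (A=3 B=9)
Reached target in 2 moves.

Answer: 2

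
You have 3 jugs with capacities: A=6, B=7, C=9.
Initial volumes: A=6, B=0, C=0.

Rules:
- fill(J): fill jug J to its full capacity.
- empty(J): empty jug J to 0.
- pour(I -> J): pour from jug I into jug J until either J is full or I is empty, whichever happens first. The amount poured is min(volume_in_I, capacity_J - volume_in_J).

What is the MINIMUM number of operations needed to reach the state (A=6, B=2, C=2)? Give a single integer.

BFS from (A=6, B=0, C=0). One shortest path:
  1. empty(A) -> (A=0 B=0 C=0)
  2. fill(B) -> (A=0 B=7 C=0)
  3. fill(C) -> (A=0 B=7 C=9)
  4. pour(B -> A) -> (A=6 B=1 C=9)
  5. empty(A) -> (A=0 B=1 C=9)
  6. pour(B -> A) -> (A=1 B=0 C=9)
  7. pour(C -> B) -> (A=1 B=7 C=2)
  8. pour(B -> A) -> (A=6 B=2 C=2)
Reached target in 8 moves.

Answer: 8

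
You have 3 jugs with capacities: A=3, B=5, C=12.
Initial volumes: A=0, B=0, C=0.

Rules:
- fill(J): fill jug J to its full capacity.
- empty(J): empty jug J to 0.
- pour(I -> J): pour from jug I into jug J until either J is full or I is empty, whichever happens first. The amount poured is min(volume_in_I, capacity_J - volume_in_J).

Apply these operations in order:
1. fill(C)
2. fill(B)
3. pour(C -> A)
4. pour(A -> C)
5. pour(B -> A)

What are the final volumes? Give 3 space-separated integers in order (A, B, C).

Step 1: fill(C) -> (A=0 B=0 C=12)
Step 2: fill(B) -> (A=0 B=5 C=12)
Step 3: pour(C -> A) -> (A=3 B=5 C=9)
Step 4: pour(A -> C) -> (A=0 B=5 C=12)
Step 5: pour(B -> A) -> (A=3 B=2 C=12)

Answer: 3 2 12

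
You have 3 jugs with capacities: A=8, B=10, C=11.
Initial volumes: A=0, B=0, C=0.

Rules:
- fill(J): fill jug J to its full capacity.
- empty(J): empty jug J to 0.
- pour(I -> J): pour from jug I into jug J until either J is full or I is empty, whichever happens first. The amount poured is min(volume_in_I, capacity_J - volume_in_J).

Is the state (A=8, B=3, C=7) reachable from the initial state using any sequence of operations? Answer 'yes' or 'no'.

BFS from (A=0, B=0, C=0):
  1. fill(A) -> (A=8 B=0 C=0)
  2. fill(B) -> (A=8 B=10 C=0)
  3. pour(A -> C) -> (A=0 B=10 C=8)
  4. pour(B -> C) -> (A=0 B=7 C=11)
  5. pour(C -> A) -> (A=8 B=7 C=3)
  6. empty(A) -> (A=0 B=7 C=3)
  7. pour(B -> A) -> (A=7 B=0 C=3)
  8. pour(C -> B) -> (A=7 B=3 C=0)
  9. pour(A -> C) -> (A=0 B=3 C=7)
  10. fill(A) -> (A=8 B=3 C=7)
Target reached → yes.

Answer: yes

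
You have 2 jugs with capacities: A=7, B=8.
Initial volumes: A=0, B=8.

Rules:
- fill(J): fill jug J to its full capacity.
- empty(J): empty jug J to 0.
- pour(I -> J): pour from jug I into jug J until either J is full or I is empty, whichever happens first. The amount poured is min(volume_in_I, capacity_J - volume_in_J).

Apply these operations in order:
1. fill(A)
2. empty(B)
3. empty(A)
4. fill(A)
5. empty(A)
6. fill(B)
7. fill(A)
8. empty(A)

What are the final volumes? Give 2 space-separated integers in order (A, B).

Step 1: fill(A) -> (A=7 B=8)
Step 2: empty(B) -> (A=7 B=0)
Step 3: empty(A) -> (A=0 B=0)
Step 4: fill(A) -> (A=7 B=0)
Step 5: empty(A) -> (A=0 B=0)
Step 6: fill(B) -> (A=0 B=8)
Step 7: fill(A) -> (A=7 B=8)
Step 8: empty(A) -> (A=0 B=8)

Answer: 0 8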